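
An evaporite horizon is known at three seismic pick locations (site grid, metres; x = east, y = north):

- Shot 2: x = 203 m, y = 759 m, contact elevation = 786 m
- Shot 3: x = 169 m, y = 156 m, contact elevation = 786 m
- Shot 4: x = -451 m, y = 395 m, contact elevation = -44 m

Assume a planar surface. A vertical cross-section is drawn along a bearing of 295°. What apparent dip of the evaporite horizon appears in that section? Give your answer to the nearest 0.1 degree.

Two edge vectors: Shot 2→Shot 3 = (-34, -603, 0), Shot 2→Shot 4 = (-654, -364, -830).
Normal n = (Shot 2→Shot 3) × (Shot 2→Shot 4) = (500490, -28220, -381986).
So ∂z/∂x = −n_x/n_z = 1.31023 and ∂z/∂y = −n_y/n_z = −0.07388.
Unit vector along 295° is (sin 295°, cos 295°) = (-0.9063, 0.4226).
Slope in that direction = a·(-0.9063) + b·(0.4226) = −1.21869.
Apparent dip = arctan|1.21869| = 50.6° (true dip is 52.7°, so apparent ≤ true as expected).

50.6°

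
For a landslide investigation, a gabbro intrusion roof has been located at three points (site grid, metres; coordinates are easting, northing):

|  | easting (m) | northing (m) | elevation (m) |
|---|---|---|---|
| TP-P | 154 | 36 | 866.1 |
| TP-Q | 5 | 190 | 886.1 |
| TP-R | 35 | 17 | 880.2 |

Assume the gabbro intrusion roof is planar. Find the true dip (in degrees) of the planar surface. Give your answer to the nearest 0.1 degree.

6.9°

Let the plane be z = a·easting + b·northing + c.
TP-Q−TP-P: −149a + 154b = 20;  TP-R−TP-P: −119a − 19b = 14.1.
Solving gives a = −0.12059, b = 0.01319.
Gradient magnitude |∇z| = √(a² + b²) = √(0.01454 + 0.00017) = 0.12131.
True dip = arctan(0.12131) = 6.9°, dipping toward E (azimuth ≈ 096°).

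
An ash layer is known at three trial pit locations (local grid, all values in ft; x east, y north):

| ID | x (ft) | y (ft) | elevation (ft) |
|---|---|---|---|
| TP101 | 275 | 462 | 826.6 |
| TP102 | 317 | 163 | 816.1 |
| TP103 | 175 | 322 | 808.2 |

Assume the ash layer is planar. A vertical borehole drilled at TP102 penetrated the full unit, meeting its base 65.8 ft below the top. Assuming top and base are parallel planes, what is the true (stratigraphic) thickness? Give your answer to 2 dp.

65.30 ft

Let the plane be z = a·x + b·y + c.
TP102−TP101: 42a − 299b = −10.5;  TP103−TP101: −100a − 140b = −18.4.
Solving gives a = 0.11268, b = 0.05094.
|∇z| = √(a²+b²) = 0.12366, so dip δ = arctan(0.12366) = 7.05°.
True thickness = vertical thickness × cos δ = 65.8 × cos 7.05° = 65.30 ft.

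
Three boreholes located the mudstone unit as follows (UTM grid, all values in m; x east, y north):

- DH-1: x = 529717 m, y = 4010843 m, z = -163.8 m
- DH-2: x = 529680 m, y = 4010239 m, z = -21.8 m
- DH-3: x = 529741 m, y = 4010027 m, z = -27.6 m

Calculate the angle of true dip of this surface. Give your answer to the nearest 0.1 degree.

37.8°

Two edge vectors: DH-1→DH-2 = (-37, -604, 142), DH-1→DH-3 = (24, -816, 136.2).
Normal n = (DH-1→DH-2) × (DH-1→DH-3) = (33607.2, 8447.4, 44688).
So ∂z/∂x = −n_x/n_z = −0.75204 and ∂z/∂y = −n_y/n_z = −0.18903.
Gradient magnitude |∇z| = √(a² + b²) = √(0.56557 + 0.03573) = 0.77543.
True dip = arctan(0.77543) = 37.8°, dipping toward ENE (azimuth ≈ 076°).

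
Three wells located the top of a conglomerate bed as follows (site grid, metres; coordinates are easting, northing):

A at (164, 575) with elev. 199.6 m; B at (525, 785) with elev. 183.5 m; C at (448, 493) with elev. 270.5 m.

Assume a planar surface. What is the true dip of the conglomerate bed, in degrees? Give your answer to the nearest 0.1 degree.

Let the plane be z = a·easting + b·northing + c.
B−A: 361a + 210b = −16.1;  C−A: 284a − 82b = 70.9.
Solving gives a = 0.15205, b = −0.33804.
Gradient magnitude |∇z| = √(a² + b²) = √(0.02312 + 0.11427) = 0.37066.
True dip = arctan(0.37066) = 20.3°, dipping toward NNW (azimuth ≈ 336°).

20.3°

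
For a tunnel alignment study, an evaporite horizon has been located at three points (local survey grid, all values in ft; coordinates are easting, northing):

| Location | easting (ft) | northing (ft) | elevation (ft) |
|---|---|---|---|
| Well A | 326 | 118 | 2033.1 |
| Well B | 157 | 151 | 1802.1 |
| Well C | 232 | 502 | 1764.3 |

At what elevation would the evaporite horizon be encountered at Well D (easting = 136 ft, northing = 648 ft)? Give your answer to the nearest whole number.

Let the plane be z = a·easting + b·northing + c.
Well B−Well A: −169a + 33b = −231;  Well C−Well A: −94a + 384b = −268.8.
Solving gives a = 1.29193, b = −0.38375.
Then c = 2033.1 − a·326 − b·118 = 1657.21.
At (136, 648): z = 175.7 − 248.7 + 1657.21 = 1584.2 ft.

1584 ft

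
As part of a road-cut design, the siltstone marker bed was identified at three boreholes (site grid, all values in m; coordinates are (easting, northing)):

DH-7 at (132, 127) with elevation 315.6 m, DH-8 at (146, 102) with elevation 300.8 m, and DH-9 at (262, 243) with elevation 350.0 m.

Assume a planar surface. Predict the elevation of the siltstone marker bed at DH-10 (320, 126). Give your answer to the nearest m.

Two edge vectors: DH-7→DH-8 = (14, -25, -14.8), DH-7→DH-9 = (130, 116, 34.4).
Normal n = (DH-7→DH-8) × (DH-7→DH-9) = (856.8, -2405.6, 4874).
So ∂z/∂E = −n_x/n_z = −0.17579 and ∂z/∂N = −n_y/n_z = 0.49356.
Intercept c from DH-7: 315.6 + 23.20 − 62.68 = 276.12.
At (320, 126): z = −56.3 + 62.2 + 276.12 = 282.1 m.

282 m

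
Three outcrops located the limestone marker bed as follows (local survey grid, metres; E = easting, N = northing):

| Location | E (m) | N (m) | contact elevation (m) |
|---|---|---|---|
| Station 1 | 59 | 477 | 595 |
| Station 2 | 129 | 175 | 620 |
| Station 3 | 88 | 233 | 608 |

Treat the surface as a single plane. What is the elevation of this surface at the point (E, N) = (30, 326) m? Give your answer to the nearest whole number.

Two edge vectors: Station 1→Station 2 = (70, -302, 25), Station 1→Station 3 = (29, -244, 13).
Normal n = (Station 1→Station 2) × (Station 1→Station 3) = (2174, -185, -8322).
So ∂z/∂E = −n_x/n_z = 0.26124 and ∂z/∂N = −n_y/n_z = −0.02223.
Intercept c from Station 1: 595 − 15.41 + 10.60 = 590.19.
At (30, 326): z = 7.8 − 7.2 + 590.19 = 590.8 m.

591 m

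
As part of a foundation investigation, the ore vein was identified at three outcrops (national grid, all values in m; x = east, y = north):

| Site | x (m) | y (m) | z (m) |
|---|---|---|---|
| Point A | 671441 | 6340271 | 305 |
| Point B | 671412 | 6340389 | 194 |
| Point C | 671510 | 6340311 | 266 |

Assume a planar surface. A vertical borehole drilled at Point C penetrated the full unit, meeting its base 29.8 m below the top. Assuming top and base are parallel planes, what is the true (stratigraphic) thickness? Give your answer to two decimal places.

Let the plane be z = a·x + b·y + c.
Point B−Point A: −29a + 118b = −111;  Point C−Point A: 69a + 40b = −39.
Solving gives a = −0.01742, b = −0.94496.
|∇z| = √(a²+b²) = 0.94512, so dip δ = arctan(0.94512) = 43.38°.
True thickness = vertical thickness × cos δ = 29.8 × cos 43.38° = 21.66 m.

21.66 m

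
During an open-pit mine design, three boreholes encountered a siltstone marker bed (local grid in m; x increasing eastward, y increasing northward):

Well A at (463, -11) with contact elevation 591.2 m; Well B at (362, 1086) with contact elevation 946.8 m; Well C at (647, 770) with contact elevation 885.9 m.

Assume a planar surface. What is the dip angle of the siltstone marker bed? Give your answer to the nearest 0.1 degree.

Let the plane be z = a·x + b·y + c.
Well B−Well A: −101a + 1097b = 355.6;  Well C−Well A: 184a + 781b = 294.7.
Solving gives a = 0.16230, b = 0.33910.
Gradient magnitude |∇z| = √(a² + b²) = √(0.02634 + 0.11499) = 0.37594.
True dip = arctan(0.37594) = 20.6°, dipping toward SSW (azimuth ≈ 206°).

20.6°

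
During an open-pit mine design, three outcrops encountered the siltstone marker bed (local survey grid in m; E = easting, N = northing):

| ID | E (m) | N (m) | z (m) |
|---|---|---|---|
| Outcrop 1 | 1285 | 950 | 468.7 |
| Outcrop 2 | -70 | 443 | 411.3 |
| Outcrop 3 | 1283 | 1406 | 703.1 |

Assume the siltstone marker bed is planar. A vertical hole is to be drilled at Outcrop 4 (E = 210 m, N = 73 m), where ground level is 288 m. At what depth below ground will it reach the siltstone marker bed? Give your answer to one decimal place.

Let the plane be z = a·E + b·N + c.
Outcrop 2−Outcrop 1: −1355a − 507b = −57.4;  Outcrop 3−Outcrop 1: −2a + 456b = 234.4.
Solving gives a = −0.149729, b = 0.513378.
Then c = 468.7 − a·1285 − b·950 = 173.39.
At (210, 73): z_contact = −31.44 + 37.48 + 173.39 = 179.43 m.
Depth below ground = 288 − 179.43 = 108.6 m.

108.6 m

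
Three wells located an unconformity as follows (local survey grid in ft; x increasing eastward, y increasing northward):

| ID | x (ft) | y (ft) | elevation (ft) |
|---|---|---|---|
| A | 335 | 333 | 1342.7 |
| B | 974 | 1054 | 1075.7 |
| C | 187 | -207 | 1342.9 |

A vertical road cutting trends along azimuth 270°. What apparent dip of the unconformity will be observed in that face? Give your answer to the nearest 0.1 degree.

Let the plane be z = a·x + b·y + c.
B−A: 639a + 721b = −267;  C−A: −148a − 540b = 0.2.
Solving gives a = −0.60430, b = 0.16525.
Unit vector along 270° is (sin 270°, cos 270°) = (-1.0000, -0.0000).
Slope in that direction = a·(-1.0000) + b·(-0.0000) = 0.60430.
Apparent dip = arctan|0.60430| = 31.1° (true dip is 32.1°, so apparent ≤ true as expected).

31.1°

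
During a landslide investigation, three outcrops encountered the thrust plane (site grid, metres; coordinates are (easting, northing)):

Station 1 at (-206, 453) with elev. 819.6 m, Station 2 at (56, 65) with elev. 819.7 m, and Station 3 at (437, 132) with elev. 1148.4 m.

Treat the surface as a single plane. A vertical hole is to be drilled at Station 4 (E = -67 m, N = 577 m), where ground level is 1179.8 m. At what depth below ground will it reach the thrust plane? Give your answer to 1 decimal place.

188.5 m

Two edge vectors: Station 1→Station 2 = (262, -388, 0.1), Station 1→Station 3 = (643, -321, 328.8).
Normal n = (Station 1→Station 2) × (Station 1→Station 3) = (-127542.3, -86081.3, 165382).
So ∂z/∂E = −n_x/n_z = 0.77120 and ∂z/∂N = −n_y/n_z = 0.52050.
Intercept c from Station 1: 819.6 + 158.87 − 235.79 = 742.68.
At (-67, 577): z_contact = −51.67 + 300.33 + 742.68 = 991.34 m.
Depth below ground = 1179.8 − 991.34 = 188.5 m.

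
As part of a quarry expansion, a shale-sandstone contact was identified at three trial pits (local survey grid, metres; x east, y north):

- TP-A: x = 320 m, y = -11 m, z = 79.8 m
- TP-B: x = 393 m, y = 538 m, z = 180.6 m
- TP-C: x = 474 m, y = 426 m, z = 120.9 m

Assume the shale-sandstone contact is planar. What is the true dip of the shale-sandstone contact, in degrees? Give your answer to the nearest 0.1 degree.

Let the plane be z = a·x + b·y + c.
TP-B−TP-A: 73a + 549b = 100.8;  TP-C−TP-A: 154a + 437b = 41.1.
Solving gives a = −0.40812, b = 0.23787.
Gradient magnitude |∇z| = √(a² + b²) = √(0.16657 + 0.05658) = 0.47239.
True dip = arctan(0.47239) = 25.3°, dipping toward ESE (azimuth ≈ 120°).

25.3°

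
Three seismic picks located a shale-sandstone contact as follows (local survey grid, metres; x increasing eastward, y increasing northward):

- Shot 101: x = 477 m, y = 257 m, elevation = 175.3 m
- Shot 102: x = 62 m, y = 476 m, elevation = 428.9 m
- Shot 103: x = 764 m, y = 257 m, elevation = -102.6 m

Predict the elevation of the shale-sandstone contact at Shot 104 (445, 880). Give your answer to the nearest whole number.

-215 m

Two edge vectors: Shot 101→Shot 102 = (-415, 219, 253.6), Shot 101→Shot 103 = (287, 0, -277.9).
Normal n = (Shot 101→Shot 102) × (Shot 101→Shot 103) = (-60860.1, -42545.3, -62853).
So ∂z/∂x = −n_x/n_z = −0.96829 and ∂z/∂y = −n_y/n_z = −0.67690.
Intercept c from Shot 101: 175.3 + 461.88 + 173.96 = 811.14.
At (445, 880): z = −430.9 − 595.7 + 811.14 = -215.4 m.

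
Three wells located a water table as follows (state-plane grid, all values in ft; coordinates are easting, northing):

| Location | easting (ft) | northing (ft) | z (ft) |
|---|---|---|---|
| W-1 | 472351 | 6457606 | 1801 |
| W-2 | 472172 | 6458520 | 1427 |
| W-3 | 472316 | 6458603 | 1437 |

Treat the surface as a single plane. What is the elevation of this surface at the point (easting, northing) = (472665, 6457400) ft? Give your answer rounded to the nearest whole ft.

Let the plane be z = a·easting + b·northing + c.
W-2−W-1: −179a + 914b = −374;  W-3−W-1: −35a + 997b = −364.
Solving gives a = 0.27433042, b = −0.35546483.
Then c = 1801 − a·472351 − b·6457606 = 2167672.57.
At (472665, 6457400): z = 129666.4 − 2295378.6 + 2167672.57 = 1960.4 ft.

1960 ft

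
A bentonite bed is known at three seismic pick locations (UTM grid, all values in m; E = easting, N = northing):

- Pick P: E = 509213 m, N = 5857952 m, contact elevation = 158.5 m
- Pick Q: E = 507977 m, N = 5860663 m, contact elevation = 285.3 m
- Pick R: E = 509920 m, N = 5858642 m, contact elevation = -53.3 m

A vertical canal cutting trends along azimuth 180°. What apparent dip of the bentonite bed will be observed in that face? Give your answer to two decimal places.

Two edge vectors: Pick P→Pick Q = (-1236, 2711, 126.8), Pick P→Pick R = (707, 690, -211.8).
Normal n = (Pick P→Pick Q) × (Pick P→Pick R) = (-661681.8, -172137.2, -2769517).
So ∂z/∂E = −n_x/n_z = −0.23892 and ∂z/∂N = −n_y/n_z = −0.06215.
Unit vector along 180° is (sin 180°, cos 180°) = (0.0000, -1.0000).
Slope in that direction = a·(0.0000) + b·(-1.0000) = 0.06215.
Apparent dip = arctan|0.06215| = 3.56° (true dip is 13.9°, so apparent ≤ true as expected).

3.56°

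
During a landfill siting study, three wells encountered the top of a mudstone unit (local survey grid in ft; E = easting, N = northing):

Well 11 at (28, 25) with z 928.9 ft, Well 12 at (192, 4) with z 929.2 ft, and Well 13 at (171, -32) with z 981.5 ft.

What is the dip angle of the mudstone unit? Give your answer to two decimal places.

Two edge vectors: Well 11→Well 12 = (164, -21, 0.3), Well 11→Well 13 = (143, -57, 52.6).
Normal n = (Well 11→Well 12) × (Well 11→Well 13) = (-1087.5, -8583.5, -6345).
So ∂z/∂E = −n_x/n_z = −0.17139 and ∂z/∂N = −n_y/n_z = −1.35280.
Gradient magnitude |∇z| = √(a² + b²) = √(0.02938 + 1.83006) = 1.36361.
True dip = arctan(1.36361) = 53.75°, dipping toward N (azimuth ≈ 007°).

53.75°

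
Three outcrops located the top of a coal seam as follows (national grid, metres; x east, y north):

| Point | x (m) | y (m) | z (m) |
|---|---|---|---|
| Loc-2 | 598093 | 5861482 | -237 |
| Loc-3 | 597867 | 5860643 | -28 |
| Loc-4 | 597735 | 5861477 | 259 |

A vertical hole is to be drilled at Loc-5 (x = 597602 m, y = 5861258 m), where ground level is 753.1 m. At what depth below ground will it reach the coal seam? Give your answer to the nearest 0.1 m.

Let the plane be z = a·x + b·y + c.
Loc-3−Loc-2: −226a − 839b = 209;  Loc-4−Loc-2: −358a − 5b = 496.
Solving gives a = −1.387214603, b = 0.124565554.
Then c = -237 − a·598093 − b·5861482 = 99307.59.
At (597602, 5861258): z_contact = −829002.22 + 730110.85 + 99307.59 = 416.22 m.
Depth below ground = 753.1 − 416.22 = 336.9 m.

336.9 m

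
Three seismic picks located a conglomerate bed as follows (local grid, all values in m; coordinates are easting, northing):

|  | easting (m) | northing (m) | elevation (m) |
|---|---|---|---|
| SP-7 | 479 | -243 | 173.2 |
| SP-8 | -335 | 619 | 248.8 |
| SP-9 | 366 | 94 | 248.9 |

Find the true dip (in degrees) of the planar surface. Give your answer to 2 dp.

Two edge vectors: SP-7→SP-8 = (-814, 862, 75.6), SP-7→SP-9 = (-113, 337, 75.7).
Normal n = (SP-7→SP-8) × (SP-7→SP-9) = (39776.2, 53077, -176912).
So ∂z/∂easting = −n_x/n_z = 0.22484 and ∂z/∂northing = −n_y/n_z = 0.30002.
Gradient magnitude |∇z| = √(a² + b²) = √(0.05055 + 0.09001) = 0.37492.
True dip = arctan(0.37492) = 20.55°, dipping toward SW (azimuth ≈ 217°).

20.55°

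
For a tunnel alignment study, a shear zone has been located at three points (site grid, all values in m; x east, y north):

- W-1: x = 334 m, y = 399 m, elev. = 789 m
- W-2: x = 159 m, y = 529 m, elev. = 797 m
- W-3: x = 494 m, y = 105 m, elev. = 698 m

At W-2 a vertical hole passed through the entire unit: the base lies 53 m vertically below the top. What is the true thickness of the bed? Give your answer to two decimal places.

46.06 m

Two edge vectors: W-1→W-2 = (-175, 130, 8), W-1→W-3 = (160, -294, -91).
Normal n = (W-1→W-2) × (W-1→W-3) = (-9478, -14645, 30650).
So ∂z/∂x = −n_x/n_z = 0.30923 and ∂z/∂y = −n_y/n_z = 0.47781.
|∇z| = √(a²+b²) = 0.56915, so dip δ = arctan(0.56915) = 29.65°.
True thickness = vertical thickness × cos δ = 53 × cos 29.65° = 46.06 m.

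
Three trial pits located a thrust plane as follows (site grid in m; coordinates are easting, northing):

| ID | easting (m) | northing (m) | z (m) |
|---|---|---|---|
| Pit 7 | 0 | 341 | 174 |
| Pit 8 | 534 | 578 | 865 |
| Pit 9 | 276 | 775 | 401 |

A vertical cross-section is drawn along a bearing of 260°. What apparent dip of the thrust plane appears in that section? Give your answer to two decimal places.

54.16°

Let the plane be z = a·easting + b·northing + c.
Pit 8−Pit 7: 534a + 237b = 691;  Pit 9−Pit 7: 276a + 434b = 227.
Solving gives a = 1.47943, b = −0.41780.
Unit vector along 260° is (sin 260°, cos 260°) = (-0.9848, -0.1736).
Slope in that direction = a·(-0.9848) + b·(-0.1736) = −1.38441.
Apparent dip = arctan|1.38441| = 54.16° (true dip is 57.0°, so apparent ≤ true as expected).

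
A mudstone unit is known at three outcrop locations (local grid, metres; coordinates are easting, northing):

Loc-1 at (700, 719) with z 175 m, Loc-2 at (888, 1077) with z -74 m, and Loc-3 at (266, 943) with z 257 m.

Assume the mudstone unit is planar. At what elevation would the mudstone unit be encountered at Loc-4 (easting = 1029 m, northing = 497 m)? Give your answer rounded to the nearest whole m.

137 m

Two edge vectors: Loc-1→Loc-2 = (188, 358, -249), Loc-1→Loc-3 = (-434, 224, 82).
Normal n = (Loc-1→Loc-2) × (Loc-1→Loc-3) = (85132, 92650, 197484).
So ∂z/∂easting = −n_x/n_z = −0.43108 and ∂z/∂northing = −n_y/n_z = −0.46915.
Intercept c from Loc-1: 175 + 301.76 + 337.32 = 814.08.
At (1029, 497): z = −443.6 − 233.2 + 814.08 = 137.3 m.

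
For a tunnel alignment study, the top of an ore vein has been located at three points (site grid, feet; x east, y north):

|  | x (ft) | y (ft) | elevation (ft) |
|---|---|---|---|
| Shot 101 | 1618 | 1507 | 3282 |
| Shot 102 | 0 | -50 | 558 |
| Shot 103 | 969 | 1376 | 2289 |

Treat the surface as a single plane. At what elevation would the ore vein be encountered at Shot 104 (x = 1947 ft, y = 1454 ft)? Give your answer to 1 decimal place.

3761.3 ft

Let the plane be z = a·x + b·y + c.
Shot 102−Shot 101: −1618a − 1557b = −2724;  Shot 103−Shot 101: −649a − 131b = −993.
Solving gives a = 1.489299, b = 0.201872.
Then c = 3282 − a·1618 − b·1507 = 568.09.
At (1947, 1454): z = 2899.7 + 293.5 + 568.09 = 3761.3 ft.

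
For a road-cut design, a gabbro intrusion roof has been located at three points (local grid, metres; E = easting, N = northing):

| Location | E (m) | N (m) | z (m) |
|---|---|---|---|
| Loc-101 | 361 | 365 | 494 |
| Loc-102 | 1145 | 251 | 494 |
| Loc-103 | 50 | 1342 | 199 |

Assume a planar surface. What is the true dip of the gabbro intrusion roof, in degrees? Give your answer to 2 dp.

Let the plane be z = a·E + b·N + c.
Loc-102−Loc-101: 784a − 114b = 0;  Loc-103−Loc-101: −311a + 977b = −295.
Solving gives a = −0.04604, b = −0.31660.
Gradient magnitude |∇z| = √(a² + b²) = √(0.00212 + 0.10023) = 0.31993.
True dip = arctan(0.31993) = 17.74°, dipping toward N (azimuth ≈ 008°).

17.74°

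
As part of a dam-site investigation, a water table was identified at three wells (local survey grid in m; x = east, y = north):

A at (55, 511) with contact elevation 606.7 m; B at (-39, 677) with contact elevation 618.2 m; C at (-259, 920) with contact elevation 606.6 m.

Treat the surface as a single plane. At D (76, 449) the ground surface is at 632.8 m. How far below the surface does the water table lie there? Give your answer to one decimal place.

Two edge vectors: A→B = (-94, 166, 11.5), A→C = (-314, 409, -0.1).
Normal n = (A→B) × (A→C) = (-4720.1, -3620.4, 13678).
So ∂z/∂x = −n_x/n_z = 0.34509 and ∂z/∂y = −n_y/n_z = 0.26469.
Intercept c from A: 606.7 − 18.98 − 135.26 = 452.46.
At (76, 449): z_contact = 26.23 + 118.84 + 452.46 = 597.54 m.
Depth below ground = 632.8 − 597.54 = 35.3 m.

35.3 m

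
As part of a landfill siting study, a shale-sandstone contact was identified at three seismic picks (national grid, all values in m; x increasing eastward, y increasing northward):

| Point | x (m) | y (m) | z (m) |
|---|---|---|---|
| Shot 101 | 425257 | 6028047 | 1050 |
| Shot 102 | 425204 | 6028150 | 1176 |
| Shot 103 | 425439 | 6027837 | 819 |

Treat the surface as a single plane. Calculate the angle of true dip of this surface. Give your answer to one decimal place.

55.3°

Two edge vectors: Shot 101→Shot 102 = (-53, 103, 126), Shot 101→Shot 103 = (182, -210, -231).
Normal n = (Shot 101→Shot 102) × (Shot 101→Shot 103) = (2667, 10689, -7616).
So ∂z/∂x = −n_x/n_z = 0.35018 and ∂z/∂y = −n_y/n_z = 1.40349.
Gradient magnitude |∇z| = √(a² + b²) = √(0.12263 + 1.96979) = 1.44652.
True dip = arctan(1.44652) = 55.3°, dipping toward SSW (azimuth ≈ 194°).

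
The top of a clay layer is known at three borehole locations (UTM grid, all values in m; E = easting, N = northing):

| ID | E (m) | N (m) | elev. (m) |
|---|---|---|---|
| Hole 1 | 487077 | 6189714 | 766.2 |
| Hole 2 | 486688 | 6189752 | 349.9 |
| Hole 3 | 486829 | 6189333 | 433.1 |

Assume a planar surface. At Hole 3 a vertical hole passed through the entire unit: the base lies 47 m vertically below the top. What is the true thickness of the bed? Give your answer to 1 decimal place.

Let the plane be z = a·E + b·N + c.
Hole 2−Hole 1: −389a + 38b = −416.3;  Hole 3−Hole 1: −248a − 381b = −333.1.
Solving gives a = 1.08650, b = 0.16706.
|∇z| = √(a²+b²) = 1.09927, so dip δ = arctan(1.09927) = 47.71°.
True thickness = vertical thickness × cos δ = 47 × cos 47.71° = 31.6 m.

31.6 m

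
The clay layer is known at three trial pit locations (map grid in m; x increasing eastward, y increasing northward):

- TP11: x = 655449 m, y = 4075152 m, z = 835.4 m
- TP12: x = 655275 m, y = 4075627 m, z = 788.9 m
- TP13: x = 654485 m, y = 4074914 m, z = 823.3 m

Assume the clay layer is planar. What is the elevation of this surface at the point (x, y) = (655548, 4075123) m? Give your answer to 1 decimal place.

Let the plane be z = a·x + b·y + c.
TP12−TP11: −174a + 475b = −46.5;  TP13−TP11: −964a − 238b = −12.1.
Solving gives a = 0.033675337, b = −0.085558929.
Then c = 835.4 − a·655449 − b·4075152 = 327428.57.
At (655548, 4075123): z = 22075.8 − 348663.2 + 327428.57 = 841.2 m.

841.2 m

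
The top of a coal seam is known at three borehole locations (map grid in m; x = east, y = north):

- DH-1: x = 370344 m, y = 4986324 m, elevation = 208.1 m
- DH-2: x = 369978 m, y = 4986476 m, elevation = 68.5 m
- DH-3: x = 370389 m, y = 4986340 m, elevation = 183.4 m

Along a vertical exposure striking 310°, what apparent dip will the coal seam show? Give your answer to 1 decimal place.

34.4°

Two edge vectors: DH-1→DH-2 = (-366, 152, -139.6), DH-1→DH-3 = (45, 16, -24.7).
Normal n = (DH-1→DH-2) × (DH-1→DH-3) = (-1520.8, -15322.2, -12696).
So ∂z/∂x = −n_x/n_z = −0.11979 and ∂z/∂y = −n_y/n_z = −1.20685.
Unit vector along 310° is (sin 310°, cos 310°) = (-0.7660, 0.6428).
Slope in that direction = a·(-0.7660) + b·(0.6428) = −0.68399.
Apparent dip = arctan|0.68399| = 34.4° (true dip is 50.5°, so apparent ≤ true as expected).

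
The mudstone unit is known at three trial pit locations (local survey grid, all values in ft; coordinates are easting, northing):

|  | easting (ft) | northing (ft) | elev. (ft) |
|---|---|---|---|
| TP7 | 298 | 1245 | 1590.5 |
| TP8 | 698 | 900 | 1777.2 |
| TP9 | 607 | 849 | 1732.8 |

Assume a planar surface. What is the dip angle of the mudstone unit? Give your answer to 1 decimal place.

25.6°

Two edge vectors: TP7→TP8 = (400, -345, 186.7), TP7→TP9 = (309, -396, 142.3).
Normal n = (TP7→TP8) × (TP7→TP9) = (24839.7, 770.3, -51795).
So ∂z/∂easting = −n_x/n_z = 0.47958 and ∂z/∂northing = −n_y/n_z = 0.01487.
Gradient magnitude |∇z| = √(a² + b²) = √(0.22999 + 0.00022) = 0.47981.
True dip = arctan(0.47981) = 25.6°, dipping toward W (azimuth ≈ 268°).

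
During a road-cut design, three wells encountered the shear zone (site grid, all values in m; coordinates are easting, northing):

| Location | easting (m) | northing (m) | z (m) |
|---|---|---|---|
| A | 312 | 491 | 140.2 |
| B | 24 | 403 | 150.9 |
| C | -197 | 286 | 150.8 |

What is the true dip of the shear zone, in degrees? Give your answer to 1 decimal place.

Two edge vectors: A→B = (-288, -88, 10.7), A→C = (-509, -205, 10.6).
Normal n = (A→B) × (A→C) = (1260.7, -2393.5, 14248).
So ∂z/∂easting = −n_x/n_z = −0.08848 and ∂z/∂northing = −n_y/n_z = 0.16799.
Gradient magnitude |∇z| = √(a² + b²) = √(0.00783 + 0.02822) = 0.18987.
True dip = arctan(0.18987) = 10.8°, dipping toward SSE (azimuth ≈ 152°).

10.8°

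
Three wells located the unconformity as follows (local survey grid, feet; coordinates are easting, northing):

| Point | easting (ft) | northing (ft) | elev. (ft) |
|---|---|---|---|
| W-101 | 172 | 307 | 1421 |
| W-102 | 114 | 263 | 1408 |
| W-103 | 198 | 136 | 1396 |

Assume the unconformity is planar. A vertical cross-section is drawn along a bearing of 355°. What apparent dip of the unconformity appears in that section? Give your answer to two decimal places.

8.65°

Two edge vectors: W-101→W-102 = (-58, -44, -13), W-101→W-103 = (26, -171, -25).
Normal n = (W-101→W-102) × (W-101→W-103) = (-1123, -1788, 11062).
So ∂z/∂easting = −n_x/n_z = 0.10152 and ∂z/∂northing = −n_y/n_z = 0.16163.
Unit vector along 355° is (sin 355°, cos 355°) = (-0.0872, 0.9962).
Slope in that direction = a·(-0.0872) + b·(0.9962) = 0.15217.
Apparent dip = arctan|0.15217| = 8.65° (true dip is 10.8°, so apparent ≤ true as expected).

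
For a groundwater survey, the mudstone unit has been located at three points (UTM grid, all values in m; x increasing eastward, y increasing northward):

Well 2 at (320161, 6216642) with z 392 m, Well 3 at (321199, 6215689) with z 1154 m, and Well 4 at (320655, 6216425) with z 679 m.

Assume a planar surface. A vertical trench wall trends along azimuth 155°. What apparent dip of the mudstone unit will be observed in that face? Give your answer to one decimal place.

25.5°

Let the plane be z = a·x + b·y + c.
Well 3−Well 2: 1038a − 953b = 762;  Well 4−Well 2: 494a − 217b = 287.
Solving gives a = 0.44049, b = −0.31980.
Unit vector along 155° is (sin 155°, cos 155°) = (0.4226, -0.9063).
Slope in that direction = a·(0.4226) + b·(-0.9063) = 0.47600.
Apparent dip = arctan|0.47600| = 25.5° (true dip is 28.6°, so apparent ≤ true as expected).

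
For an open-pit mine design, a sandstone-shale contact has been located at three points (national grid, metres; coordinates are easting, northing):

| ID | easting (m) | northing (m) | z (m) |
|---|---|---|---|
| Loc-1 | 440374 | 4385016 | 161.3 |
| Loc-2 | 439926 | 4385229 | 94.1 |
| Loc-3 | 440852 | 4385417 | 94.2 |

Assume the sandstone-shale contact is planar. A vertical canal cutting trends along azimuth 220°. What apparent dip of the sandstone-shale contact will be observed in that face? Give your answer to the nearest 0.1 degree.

Let the plane be z = a·easting + b·northing + c.
Loc-2−Loc-1: −448a + 213b = −67.2;  Loc-3−Loc-1: 478a + 401b = −67.1.
Solving gives a = 0.04496, b = −0.22093.
Unit vector along 220° is (sin 220°, cos 220°) = (-0.6428, -0.7660).
Slope in that direction = a·(-0.6428) + b·(-0.7660) = 0.14034.
Apparent dip = arctan|0.14034| = 8.0° (true dip is 12.7°, so apparent ≤ true as expected).

8.0°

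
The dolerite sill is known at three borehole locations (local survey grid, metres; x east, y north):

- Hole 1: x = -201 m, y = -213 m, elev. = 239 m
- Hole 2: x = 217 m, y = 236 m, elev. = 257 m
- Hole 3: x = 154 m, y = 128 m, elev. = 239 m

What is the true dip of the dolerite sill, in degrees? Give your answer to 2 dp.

27.73°

Two edge vectors: Hole 1→Hole 2 = (418, 449, 18), Hole 1→Hole 3 = (355, 341, 0).
Normal n = (Hole 1→Hole 2) × (Hole 1→Hole 3) = (-6138, 6390, -16857).
So ∂z/∂x = −n_x/n_z = −0.36412 and ∂z/∂y = −n_y/n_z = 0.37907.
Gradient magnitude |∇z| = √(a² + b²) = √(0.13258 + 0.14369) = 0.52562.
True dip = arctan(0.52562) = 27.73°, dipping toward SE (azimuth ≈ 136°).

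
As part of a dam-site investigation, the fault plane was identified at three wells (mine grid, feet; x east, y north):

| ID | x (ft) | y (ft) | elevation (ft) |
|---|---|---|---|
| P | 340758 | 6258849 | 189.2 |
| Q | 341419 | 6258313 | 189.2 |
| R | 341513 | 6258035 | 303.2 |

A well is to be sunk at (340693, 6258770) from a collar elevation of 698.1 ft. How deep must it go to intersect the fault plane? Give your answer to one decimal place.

Let the plane be z = a·x + b·y + c.
Q−P: 661a − 536b = 0;  R−P: 755a − 814b = 114.
Solving gives a = −0.458140267, b = −0.564982680.
Then c = 189.2 − a·340758 − b·6258849 = 3692445.44.
At (340693, 6258770): z_contact = −156085.18 − 3536096.65 + 3692445.44 = 263.61 ft.
Depth below ground = 698.1 − 263.61 = 434.5 ft.

434.5 ft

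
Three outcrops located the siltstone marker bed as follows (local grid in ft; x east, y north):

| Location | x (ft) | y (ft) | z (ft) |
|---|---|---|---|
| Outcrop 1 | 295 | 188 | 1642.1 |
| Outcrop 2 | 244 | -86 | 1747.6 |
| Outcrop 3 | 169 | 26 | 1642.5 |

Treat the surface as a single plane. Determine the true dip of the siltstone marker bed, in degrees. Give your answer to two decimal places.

39.38°

Two edge vectors: Outcrop 1→Outcrop 2 = (-51, -274, 105.5), Outcrop 1→Outcrop 3 = (-126, -162, 0.4).
Normal n = (Outcrop 1→Outcrop 2) × (Outcrop 1→Outcrop 3) = (16981.4, -13272.6, -26262).
So ∂z/∂x = −n_x/n_z = 0.64661 and ∂z/∂y = −n_y/n_z = −0.50539.
Gradient magnitude |∇z| = √(a² + b²) = √(0.41811 + 0.25542) = 0.82069.
True dip = arctan(0.82069) = 39.38°, dipping toward NW (azimuth ≈ 308°).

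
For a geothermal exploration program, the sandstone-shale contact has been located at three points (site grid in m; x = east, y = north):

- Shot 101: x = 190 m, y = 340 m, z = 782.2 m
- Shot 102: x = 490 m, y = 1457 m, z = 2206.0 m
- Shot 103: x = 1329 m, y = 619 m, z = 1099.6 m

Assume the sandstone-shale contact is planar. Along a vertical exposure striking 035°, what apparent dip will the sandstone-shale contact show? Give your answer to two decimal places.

45.89°

Let the plane be z = a·x + b·y + c.
Shot 102−Shot 101: 300a + 1117b = 1423.8;  Shot 103−Shot 101: 1139a + 279b = 317.4.
Solving gives a = −0.03593, b = 1.28431.
Unit vector along 035° is (sin 35°, cos 35°) = (0.5736, 0.8192).
Slope in that direction = a·(0.5736) + b·(0.8192) = 1.03144.
Apparent dip = arctan|1.03144| = 45.89° (true dip is 52.1°, so apparent ≤ true as expected).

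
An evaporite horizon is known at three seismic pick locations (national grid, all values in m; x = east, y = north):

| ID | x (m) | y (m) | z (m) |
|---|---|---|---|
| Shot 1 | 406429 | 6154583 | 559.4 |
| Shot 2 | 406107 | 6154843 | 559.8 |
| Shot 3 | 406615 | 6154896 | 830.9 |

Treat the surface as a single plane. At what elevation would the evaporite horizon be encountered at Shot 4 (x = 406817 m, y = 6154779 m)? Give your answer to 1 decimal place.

Let the plane be z = a·x + b·y + c.
Shot 2−Shot 1: −322a + 260b = 0.4;  Shot 3−Shot 1: 186a + 313b = 271.5.
Solving gives a = 0.472455178, b = 0.586656028.
Then c = 559.4 − a·406429 − b·6154583 = −3802083.30.
At (406817, 6154779): z = 192202.8 + 3610738.2 − 3802083.30 = 857.7 m.

857.7 m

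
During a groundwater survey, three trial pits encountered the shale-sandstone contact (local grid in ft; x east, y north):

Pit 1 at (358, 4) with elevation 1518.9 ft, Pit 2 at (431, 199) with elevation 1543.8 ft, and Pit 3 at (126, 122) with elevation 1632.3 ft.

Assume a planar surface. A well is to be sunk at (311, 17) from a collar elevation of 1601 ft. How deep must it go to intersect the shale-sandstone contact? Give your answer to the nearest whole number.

62 ft

Let the plane be z = a·x + b·y + c.
Pit 2−Pit 1: 73a + 195b = 24.9;  Pit 3−Pit 1: −232a + 118b = 113.4.
Solving gives a = −0.35605, b = 0.26098.
Then c = 1518.9 − a·358 − b·4 = 1645.32.
At (311, 17): z_contact = −110.7 + 4.4 + 1645.32 = 1539.0 ft.
Depth below ground = 1601 − 1539.0 = 62 ft.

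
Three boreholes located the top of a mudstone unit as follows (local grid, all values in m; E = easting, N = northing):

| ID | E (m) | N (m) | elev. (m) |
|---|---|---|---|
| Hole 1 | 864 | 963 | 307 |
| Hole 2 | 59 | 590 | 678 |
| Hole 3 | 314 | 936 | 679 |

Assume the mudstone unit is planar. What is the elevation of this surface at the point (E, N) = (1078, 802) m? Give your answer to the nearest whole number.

73 m

Let the plane be z = a·E + b·N + c.
Hole 2−Hole 1: −805a − 373b = 371;  Hole 3−Hole 1: −550a − 27b = 372.
Solving gives a = −0.70190, b = 0.52019.
Then c = 307 − a·864 − b·963 = 412.50.
At (1078, 802): z = −756.6 + 417.2 + 412.50 = 73.0 m.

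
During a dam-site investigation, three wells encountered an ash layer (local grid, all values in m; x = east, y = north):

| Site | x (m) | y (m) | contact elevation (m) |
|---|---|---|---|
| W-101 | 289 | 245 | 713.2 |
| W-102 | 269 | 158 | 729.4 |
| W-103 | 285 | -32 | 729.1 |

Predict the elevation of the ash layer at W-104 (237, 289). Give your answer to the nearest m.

742 m

Let the plane be z = a·x + b·y + c.
W-102−W-101: −20a − 87b = 16.2;  W-103−W-101: −4a − 277b = 15.9.
Solving gives a = −0.59786, b = −0.04877.
Then c = 713.2 − a·289 − b·245 = 897.93.
At (237, 289): z = −141.7 − 14.1 + 897.93 = 742.1 m.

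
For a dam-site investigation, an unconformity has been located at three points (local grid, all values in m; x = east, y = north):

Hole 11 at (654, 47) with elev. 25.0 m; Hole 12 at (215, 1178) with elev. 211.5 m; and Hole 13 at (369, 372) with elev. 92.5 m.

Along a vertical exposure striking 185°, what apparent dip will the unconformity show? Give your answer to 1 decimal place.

Two edge vectors: Hole 11→Hole 12 = (-439, 1131, 186.5), Hole 11→Hole 13 = (-285, 325, 67.5).
Normal n = (Hole 11→Hole 12) × (Hole 11→Hole 13) = (15730, -23520, 179660).
So ∂z/∂x = −n_x/n_z = −0.08755 and ∂z/∂y = −n_y/n_z = 0.13091.
Unit vector along 185° is (sin 185°, cos 185°) = (-0.0872, -0.9962).
Slope in that direction = a·(-0.0872) + b·(-0.9962) = −0.12278.
Apparent dip = arctan|0.12278| = 7.0° (true dip is 9.0°, so apparent ≤ true as expected).

7.0°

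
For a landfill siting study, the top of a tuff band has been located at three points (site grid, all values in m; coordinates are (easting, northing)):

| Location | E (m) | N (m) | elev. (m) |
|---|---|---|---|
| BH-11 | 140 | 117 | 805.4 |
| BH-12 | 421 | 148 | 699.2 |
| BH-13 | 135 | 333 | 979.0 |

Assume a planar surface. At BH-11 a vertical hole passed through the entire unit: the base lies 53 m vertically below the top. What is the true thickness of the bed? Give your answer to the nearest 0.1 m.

39.0 m

Let the plane be z = a·E + b·N + c.
BH-12−BH-11: 281a + 31b = −106.2;  BH-13−BH-11: −5a + 216b = 173.6.
Solving gives a = −0.46541, b = 0.79293.
|∇z| = √(a²+b²) = 0.91943, so dip δ = arctan(0.91943) = 42.60°.
True thickness = vertical thickness × cos δ = 53 × cos 42.60° = 39.0 m.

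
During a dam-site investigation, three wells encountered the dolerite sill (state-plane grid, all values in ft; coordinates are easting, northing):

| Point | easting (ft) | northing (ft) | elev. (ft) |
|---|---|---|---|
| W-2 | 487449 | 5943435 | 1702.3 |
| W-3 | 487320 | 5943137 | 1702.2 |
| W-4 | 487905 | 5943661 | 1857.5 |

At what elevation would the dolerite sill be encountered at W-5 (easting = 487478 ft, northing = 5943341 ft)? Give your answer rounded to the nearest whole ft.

1732 ft

Let the plane be z = a·easting + b·northing + c.
W-3−W-2: −129a − 298b = −0.1;  W-4−W-2: 456a + 226b = 155.2.
Solving gives a = 0.43310473, b = −0.18714936.
Then c = 1702.3 − a·487449 − b·5943435 = 902895.90.
At (487478, 5943341): z = 211129.0 − 1112292.5 + 902895.90 = 1732.5 ft.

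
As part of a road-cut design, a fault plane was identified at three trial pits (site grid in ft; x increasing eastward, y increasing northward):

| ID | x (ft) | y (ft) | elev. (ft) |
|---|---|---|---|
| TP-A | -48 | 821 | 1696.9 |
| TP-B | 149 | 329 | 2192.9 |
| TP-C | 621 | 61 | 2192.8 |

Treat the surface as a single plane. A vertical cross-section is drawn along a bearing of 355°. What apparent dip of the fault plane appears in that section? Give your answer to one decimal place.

51.0°

Let the plane be z = a·x + b·y + c.
TP-B−TP-A: 197a − 492b = 496;  TP-C−TP-A: 669a − 760b = 495.9.
Solving gives a = −0.74112, b = −1.30488.
Unit vector along 355° is (sin 355°, cos 355°) = (-0.0872, 0.9962).
Slope in that direction = a·(-0.0872) + b·(0.9962) = −1.23532.
Apparent dip = arctan|1.23532| = 51.0° (true dip is 56.3°, so apparent ≤ true as expected).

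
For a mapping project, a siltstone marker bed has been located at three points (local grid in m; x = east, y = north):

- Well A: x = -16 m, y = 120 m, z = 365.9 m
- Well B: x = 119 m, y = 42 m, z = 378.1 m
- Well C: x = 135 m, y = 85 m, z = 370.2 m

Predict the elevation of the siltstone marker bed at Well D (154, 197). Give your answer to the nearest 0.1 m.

Let the plane be z = a·x + b·y + c.
Well B−Well A: 135a − 78b = 12.2;  Well C−Well A: 151a − 35b = 4.3.
Solving gives a = −0.01299, b = −0.17889.
Then c = 365.9 − a·-16 − b·120 = 387.16.
At (154, 197): z = −2.0 − 35.2 + 387.16 = 349.9 m.

349.9 m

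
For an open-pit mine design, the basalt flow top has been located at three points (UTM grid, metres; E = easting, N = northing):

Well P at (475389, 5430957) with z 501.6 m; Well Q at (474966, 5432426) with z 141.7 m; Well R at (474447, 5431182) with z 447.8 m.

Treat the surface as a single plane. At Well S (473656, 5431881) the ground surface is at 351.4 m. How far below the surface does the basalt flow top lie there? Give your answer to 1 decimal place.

74.0 m

Two edge vectors: Well P→Well Q = (-423, 1469, -359.9), Well P→Well R = (-942, 225, -53.8).
Normal n = (Well P→Well Q) × (Well P→Well R) = (1945.3, 316268.4, 1288623).
So ∂z/∂E = −n_x/n_z = −0.001509596 and ∂z/∂N = −n_y/n_z = −0.245431286.
Intercept c from Well P: 501.6 + 717.65 + 1332926.76 = 1334146.01.
At (473656, 5431881): z_contact = −715.03 − 1333153.54 + 1334146.01 = 277.44 m.
Depth below ground = 351.4 − 277.44 = 74.0 m.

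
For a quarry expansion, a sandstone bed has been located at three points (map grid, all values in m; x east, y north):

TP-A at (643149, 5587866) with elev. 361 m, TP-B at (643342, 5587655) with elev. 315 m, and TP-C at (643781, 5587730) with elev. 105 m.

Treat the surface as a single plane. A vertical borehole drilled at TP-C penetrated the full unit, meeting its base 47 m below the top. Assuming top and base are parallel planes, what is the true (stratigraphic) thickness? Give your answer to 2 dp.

42.29 m

Two edge vectors: TP-A→TP-B = (193, -211, -46), TP-A→TP-C = (632, -136, -256).
Normal n = (TP-A→TP-B) × (TP-A→TP-C) = (47760, 20336, 107104).
So ∂z/∂x = −n_x/n_z = −0.44592 and ∂z/∂y = −n_y/n_z = −0.18987.
|∇z| = √(a²+b²) = 0.48466, so dip δ = arctan(0.48466) = 25.86°.
True thickness = vertical thickness × cos δ = 47 × cos 25.86° = 42.29 m.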